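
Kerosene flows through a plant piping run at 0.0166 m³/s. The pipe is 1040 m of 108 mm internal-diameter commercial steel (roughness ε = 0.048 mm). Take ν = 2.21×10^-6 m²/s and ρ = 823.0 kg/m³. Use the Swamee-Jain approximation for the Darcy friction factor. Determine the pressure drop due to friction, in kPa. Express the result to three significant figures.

V = 4Q/(πD²) = 4·0.0166/(π·0.108²) = 1.812 m/s
Re = VD/ν = 1.812·0.108/2.21×10^-6 = 8.86×10^4 → turbulent
ε/D = 0.048/108 = 4.44×10^-4
Swamee-Jain: f = 0.02051
h_f = f(L/D)V²/(2g) = 0.02051·(1040/0.108)·1.812²/(2·9.81) = 33.05 m
Δp = ρg·h_f = 823.0·9.81·33.05 = 266.9 kPa

Δp ≈ 267 kPa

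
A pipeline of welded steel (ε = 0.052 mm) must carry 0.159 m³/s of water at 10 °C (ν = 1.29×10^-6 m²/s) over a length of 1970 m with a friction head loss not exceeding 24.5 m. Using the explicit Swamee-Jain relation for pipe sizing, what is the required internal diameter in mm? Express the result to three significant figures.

Swamee-Jain (Type III): D = 0.66·[ε^1.25·(LQ²/(gh_f))^4.75 + ν·Q^9.4·(L/(gh_f))^5.2]^0.04
LQ²/(gh_f) = 0.2072; L/(gh_f) = 8.197
Term 1 = ε^1.25·(…)^4.75 = 2.50×10^-9; Term 2 = ν·Q^9.4·(…)^5.2 = 2.26×10^-9
D = 0.66·(2.50×10^-9 + 2.26×10^-9)^0.04 = 0.3067 m = 307 mm
Check: V = 2.15 m/s, Re = 5.12×10^5, f = 0.01518, h_f = 23.0 m ≈ 24.5 m ✓

D ≈ 307 mm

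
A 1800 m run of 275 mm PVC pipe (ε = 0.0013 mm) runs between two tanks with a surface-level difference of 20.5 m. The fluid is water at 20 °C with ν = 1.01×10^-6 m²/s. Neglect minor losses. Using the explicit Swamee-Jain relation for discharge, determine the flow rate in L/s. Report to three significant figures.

Swamee-Jain (Type II): Q = -0.965·√(gD⁵h_f/L)·ln[ε/(3.7D) + √(3.17ν²L/(gD³h_f))]
√(gD⁵h_f/L) = √(9.81·0.275⁵·20.5/1800) = 0.01326
ε/(3.7D) = 1.28×10^-6; √(3.17ν²L/(gD³h_f)) = 3.73×10^-5
Q = -0.965·0.01326·ln(3.858×10^-5) = 0.1300 m³/s
Check: V = 2.19 m/s, Re = 5.96×10^5, f = 0.01277, h_f = 20.4 m ≈ 20.5 m ✓

Q ≈ 130 L/s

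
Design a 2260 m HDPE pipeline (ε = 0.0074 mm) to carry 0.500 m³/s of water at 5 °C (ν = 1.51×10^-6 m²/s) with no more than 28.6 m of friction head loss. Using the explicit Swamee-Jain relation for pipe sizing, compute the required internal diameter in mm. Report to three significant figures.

D ≈ 461 mm

Swamee-Jain (Type III): D = 0.66·[ε^1.25·(LQ²/(gh_f))^4.75 + ν·Q^9.4·(L/(gh_f))^5.2]^0.04
LQ²/(gh_f) = 2.014; L/(gh_f) = 8.055
Term 1 = ε^1.25·(…)^4.75 = 1.07×10^-5; Term 2 = ν·Q^9.4·(…)^5.2 = 1.15×10^-4
D = 0.66·(1.07×10^-5 + 1.15×10^-4)^0.04 = 0.4608 m = 461 mm
Check: V = 3.00 m/s, Re = 9.15×10^5, f = 0.01215, h_f = 27.3 m ≈ 28.6 m ✓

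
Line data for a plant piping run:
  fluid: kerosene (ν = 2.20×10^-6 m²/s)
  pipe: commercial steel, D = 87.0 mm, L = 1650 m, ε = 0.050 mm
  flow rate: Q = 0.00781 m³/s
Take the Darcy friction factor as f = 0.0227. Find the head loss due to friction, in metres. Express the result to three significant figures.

V = 4Q/(πD²) = 4·0.00781/(π·0.0870²) = 1.314 m/s
h_f = f(L/D)V²/(2g) = 0.02270·(1650/0.0870)·1.314²/(2·9.81) = 37.87 m

h_f ≈ 37.9 m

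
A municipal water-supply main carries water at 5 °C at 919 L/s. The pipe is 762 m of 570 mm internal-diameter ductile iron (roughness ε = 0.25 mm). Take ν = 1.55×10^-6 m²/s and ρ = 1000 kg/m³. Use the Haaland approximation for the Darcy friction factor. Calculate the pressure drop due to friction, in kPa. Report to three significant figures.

Δp ≈ 144 kPa

V = 4Q/(πD²) = 4·0.919/(π·0.570²) = 3.601 m/s
Re = VD/ν = 3.601·0.570/1.55×10^-6 = 1.32×10^6 → turbulent
ε/D = 0.25/570 = 4.39×10^-4
Haaland: f = 0.01662
h_f = f(L/D)V²/(2g) = 0.01662·(762/0.570)·3.601²/(2·9.81) = 14.69 m
Δp = ρg·h_f = 1000·9.81·14.69 = 144.1 kPa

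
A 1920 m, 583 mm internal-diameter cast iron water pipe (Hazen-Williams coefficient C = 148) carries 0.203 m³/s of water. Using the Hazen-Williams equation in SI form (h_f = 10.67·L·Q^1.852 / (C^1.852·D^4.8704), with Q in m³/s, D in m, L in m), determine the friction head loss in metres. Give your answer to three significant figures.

h_f ≈ 1.42 m

h_f = 10.67·1920·0.203^1.852 / (148^1.852·0.583^4.8704) = 1.416 m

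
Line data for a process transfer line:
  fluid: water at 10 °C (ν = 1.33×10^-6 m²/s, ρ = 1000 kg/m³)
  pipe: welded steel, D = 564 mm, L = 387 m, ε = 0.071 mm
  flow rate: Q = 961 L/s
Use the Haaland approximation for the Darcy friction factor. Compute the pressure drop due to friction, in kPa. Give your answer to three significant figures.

V = 4Q/(πD²) = 4·0.961/(π·0.564²) = 3.847 m/s
Re = VD/ν = 3.847·0.564/1.33×10^-6 = 1.63×10^6 → turbulent
ε/D = 0.071/564 = 1.26×10^-4
Haaland: f = 0.01330
h_f = f(L/D)V²/(2g) = 0.01330·(387/0.564)·3.847²/(2·9.81) = 6.880 m
Δp = ρg·h_f = 1000·9.81·6.880 = 67.49 kPa

Δp ≈ 67.5 kPa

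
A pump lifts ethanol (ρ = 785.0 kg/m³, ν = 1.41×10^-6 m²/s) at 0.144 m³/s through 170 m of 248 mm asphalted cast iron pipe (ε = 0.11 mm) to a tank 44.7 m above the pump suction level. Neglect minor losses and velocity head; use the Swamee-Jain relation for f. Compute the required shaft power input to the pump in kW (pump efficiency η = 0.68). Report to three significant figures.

P_shaft ≈ 81.7 kW

V = 4Q/(πD²) = 2.981 m/s; Re = 5.24×10^5; ε/D = 4.44×10^-4; f = 0.01737
h_f = f(L/D)V²/2g = 5.393 m
Total head H = z + h_f = 44.7 + 5.393 = 50.09 m
P_hyd = ρgQH = 785.0·9.81·0.144·50.09 = 55.55 kW
P_shaft = P_hyd/η = 55.55/0.68 = 81.69 kW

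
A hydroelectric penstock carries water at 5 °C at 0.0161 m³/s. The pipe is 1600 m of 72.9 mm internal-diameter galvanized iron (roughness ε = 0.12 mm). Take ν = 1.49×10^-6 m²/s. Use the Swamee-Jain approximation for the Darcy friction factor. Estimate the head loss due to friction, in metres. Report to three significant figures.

h_f ≈ 391 m

V = 4Q/(πD²) = 4·0.0161/(π·0.0729²) = 3.857 m/s
Re = VD/ν = 3.857·0.0729/1.49×10^-6 = 1.89×10^5 → turbulent
ε/D = 0.12/72.9 = 0.00165
Swamee-Jain: f = 0.02350
h_f = f(L/D)V²/(2g) = 0.02350·(1600/0.0729)·3.857²/(2·9.81) = 391.1 m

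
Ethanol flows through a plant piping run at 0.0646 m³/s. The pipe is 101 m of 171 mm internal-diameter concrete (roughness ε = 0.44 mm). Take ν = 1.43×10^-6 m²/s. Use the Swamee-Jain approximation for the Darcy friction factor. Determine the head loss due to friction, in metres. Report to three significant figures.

V = 4Q/(πD²) = 4·0.0646/(π·0.171²) = 2.813 m/s
Re = VD/ν = 2.813·0.171/1.43×10^-6 = 3.36×10^5 → turbulent
ε/D = 0.44/171 = 0.00257
Swamee-Jain: f = 0.02566
h_f = f(L/D)V²/(2g) = 0.02566·(101/0.171)·2.813²/(2·9.81) = 6.112 m

h_f ≈ 6.11 m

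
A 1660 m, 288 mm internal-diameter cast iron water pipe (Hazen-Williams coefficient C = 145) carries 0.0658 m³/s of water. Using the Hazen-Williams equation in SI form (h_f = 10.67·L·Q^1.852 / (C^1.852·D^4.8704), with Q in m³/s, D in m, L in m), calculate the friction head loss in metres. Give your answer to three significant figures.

h_f ≈ 4.89 m

h_f = 10.67·1660·0.0658^1.852 / (145^1.852·0.288^4.8704) = 4.895 m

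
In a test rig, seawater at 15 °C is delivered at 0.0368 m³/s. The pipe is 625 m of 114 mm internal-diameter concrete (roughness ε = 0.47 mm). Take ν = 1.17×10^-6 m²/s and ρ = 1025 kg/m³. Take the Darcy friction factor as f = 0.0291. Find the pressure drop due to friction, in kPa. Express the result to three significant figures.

Δp ≈ 1060 kPa

V = 4Q/(πD²) = 4·0.0368/(π·0.114²) = 3.605 m/s
h_f = f(L/D)V²/(2g) = 0.02910·(625/0.114)·3.605²/(2·9.81) = 105.7 m
Δp = ρg·h_f = 1025·9.81·105.7 = 1063 kPa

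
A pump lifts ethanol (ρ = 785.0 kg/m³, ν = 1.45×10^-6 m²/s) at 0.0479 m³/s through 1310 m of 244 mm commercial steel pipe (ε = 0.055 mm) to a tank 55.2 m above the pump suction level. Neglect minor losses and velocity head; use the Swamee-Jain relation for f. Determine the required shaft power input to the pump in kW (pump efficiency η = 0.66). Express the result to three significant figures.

V = 4Q/(πD²) = 1.024 m/s; Re = 1.72×10^5; ε/D = 2.25×10^-4; f = 0.01764
h_f = f(L/D)V²/2g = 5.067 m
Total head H = z + h_f = 55.2 + 5.067 = 60.27 m
P_hyd = ρgQH = 785.0·9.81·0.0479·60.27 = 22.23 kW
P_shaft = P_hyd/η = 22.23/0.66 = 33.68 kW

P_shaft ≈ 33.7 kW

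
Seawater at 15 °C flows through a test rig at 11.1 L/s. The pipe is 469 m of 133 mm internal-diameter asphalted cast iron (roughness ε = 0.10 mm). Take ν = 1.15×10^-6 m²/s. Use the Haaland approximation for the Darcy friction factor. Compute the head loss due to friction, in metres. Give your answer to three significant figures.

V = 4Q/(πD²) = 4·0.0111/(π·0.133²) = 0.7990 m/s
Re = VD/ν = 0.7990·0.133/1.15×10^-6 = 9.24×10^4 → turbulent
ε/D = 0.10/133 = 7.52×10^-4
Haaland: f = 0.02125
h_f = f(L/D)V²/(2g) = 0.02125·(469/0.133)·0.7990²/(2·9.81) = 2.438 m

h_f ≈ 2.44 m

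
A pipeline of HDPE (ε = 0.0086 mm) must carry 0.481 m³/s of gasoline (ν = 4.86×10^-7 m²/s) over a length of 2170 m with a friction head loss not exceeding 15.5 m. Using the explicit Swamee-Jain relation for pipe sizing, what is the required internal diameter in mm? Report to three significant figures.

Swamee-Jain (Type III): D = 0.66·[ε^1.25·(LQ²/(gh_f))^4.75 + ν·Q^9.4·(L/(gh_f))^5.2]^0.04
LQ²/(gh_f) = 3.302; L/(gh_f) = 14.27
Term 1 = ε^1.25·(…)^4.75 = 1.36×10^-4; Term 2 = ν·Q^9.4·(…)^5.2 = 5.03×10^-4
D = 0.66·(1.36×10^-4 + 5.03×10^-4)^0.04 = 0.4918 m = 492 mm
Check: V = 2.53 m/s, Re = 2.56×10^6, f = 0.01068, h_f = 15.4 m ≈ 15.5 m ✓

D ≈ 492 mm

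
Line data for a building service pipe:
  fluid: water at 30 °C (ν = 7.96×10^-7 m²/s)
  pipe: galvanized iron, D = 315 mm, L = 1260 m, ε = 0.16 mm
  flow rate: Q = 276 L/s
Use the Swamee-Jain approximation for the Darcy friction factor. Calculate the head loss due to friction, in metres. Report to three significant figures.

V = 4Q/(πD²) = 4·0.276/(π·0.315²) = 3.542 m/s
Re = VD/ν = 3.542·0.315/7.96×10^-7 = 1.40×10^6 → turbulent
ε/D = 0.16/315 = 5.08×10^-4
Swamee-Jain: f = 0.01720
h_f = f(L/D)V²/(2g) = 0.01720·(1260/0.315)·3.542²/(2·9.81) = 43.99 m

h_f ≈ 44.0 m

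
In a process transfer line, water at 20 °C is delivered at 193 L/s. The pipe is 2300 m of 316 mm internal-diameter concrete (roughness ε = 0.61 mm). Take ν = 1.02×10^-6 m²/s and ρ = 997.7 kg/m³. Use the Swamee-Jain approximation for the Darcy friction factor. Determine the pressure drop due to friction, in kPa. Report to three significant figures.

Δp ≈ 518 kPa

V = 4Q/(πD²) = 4·0.193/(π·0.316²) = 2.461 m/s
Re = VD/ν = 2.461·0.316/1.02×10^-6 = 7.62×10^5 → turbulent
ε/D = 0.61/316 = 0.00193
Swamee-Jain: f = 0.02354
h_f = f(L/D)V²/(2g) = 0.02354·(2300/0.316)·2.461²/(2·9.81) = 52.88 m
Δp = ρg·h_f = 997.7·9.81·52.88 = 517.6 kPa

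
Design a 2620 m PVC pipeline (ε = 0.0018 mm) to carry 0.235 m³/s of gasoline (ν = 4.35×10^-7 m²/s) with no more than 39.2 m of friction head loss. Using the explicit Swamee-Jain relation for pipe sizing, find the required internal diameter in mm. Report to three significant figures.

D ≈ 318 mm

Swamee-Jain (Type III): D = 0.66·[ε^1.25·(LQ²/(gh_f))^4.75 + ν·Q^9.4·(L/(gh_f))^5.2]^0.04
LQ²/(gh_f) = 0.3763; L/(gh_f) = 6.813
Term 1 = ε^1.25·(…)^4.75 = 6.35×10^-10; Term 2 = ν·Q^9.4·(…)^5.2 = 1.15×10^-8
D = 0.66·(6.35×10^-10 + 1.15×10^-8)^0.04 = 0.3183 m = 318 mm
Check: V = 2.95 m/s, Re = 2.16×10^6, f = 0.01046, h_f = 38.3 m ≈ 39.2 m ✓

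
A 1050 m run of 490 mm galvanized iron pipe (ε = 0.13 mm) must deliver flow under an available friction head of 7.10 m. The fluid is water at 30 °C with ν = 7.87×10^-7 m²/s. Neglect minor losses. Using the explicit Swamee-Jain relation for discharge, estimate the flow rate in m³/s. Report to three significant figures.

Swamee-Jain (Type II): Q = -0.965·√(gD⁵h_f/L)·ln[ε/(3.7D) + √(3.17ν²L/(gD³h_f))]
√(gD⁵h_f/L) = √(9.81·0.490⁵·7.10/1050) = 0.04329
ε/(3.7D) = 7.17×10^-5; √(3.17ν²L/(gD³h_f)) = 1.59×10^-5
Q = -0.965·0.04329·ln(8.757×10^-5) = 0.3903 m³/s
Check: V = 2.07 m/s, Re = 1.29×10^6, f = 0.01527, h_f = 7.14 m ≈ 7.10 m ✓

Q ≈ 0.390 m³/s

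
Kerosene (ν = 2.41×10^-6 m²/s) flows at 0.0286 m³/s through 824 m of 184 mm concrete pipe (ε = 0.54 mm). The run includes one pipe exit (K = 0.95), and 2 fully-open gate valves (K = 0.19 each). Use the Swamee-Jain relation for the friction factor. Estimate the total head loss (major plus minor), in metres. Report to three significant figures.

H_L ≈ 7.43 m

V = 4Q/(πD²) = 1.076 m/s; V²/2g = 0.05896 m
Re = 8.21×10^4, ε/D = 0.00293 → f = 0.02786 (Swamee-Jain)
Major: h_f = f(L/D)·V²/2g = 0.02786·4478·0.05896 = 7.356 m
Minor: ΣK = 1.33; h_m = ΣK·V²/2g = 0.07842 m
Total H_L = 7.356 + 0.07842 = 7.434 m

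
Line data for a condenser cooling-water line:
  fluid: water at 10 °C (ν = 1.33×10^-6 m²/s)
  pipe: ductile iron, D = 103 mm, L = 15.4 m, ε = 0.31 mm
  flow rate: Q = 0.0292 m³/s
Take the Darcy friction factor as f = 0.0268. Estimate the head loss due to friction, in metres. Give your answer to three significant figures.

h_f ≈ 2.51 m

V = 4Q/(πD²) = 4·0.0292/(π·0.103²) = 3.504 m/s
h_f = f(L/D)V²/(2g) = 0.02680·(15.4/0.103)·3.504²/(2·9.81) = 2.508 m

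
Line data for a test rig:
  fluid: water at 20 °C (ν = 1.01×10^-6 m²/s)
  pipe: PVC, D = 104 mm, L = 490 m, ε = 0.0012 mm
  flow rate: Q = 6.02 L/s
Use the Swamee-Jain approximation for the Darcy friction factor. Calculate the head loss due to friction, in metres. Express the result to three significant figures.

h_f ≈ 2.31 m

V = 4Q/(πD²) = 4·0.00602/(π·0.104²) = 0.7087 m/s
Re = VD/ν = 0.7087·0.104/1.01×10^-6 = 7.30×10^4 → turbulent
ε/D = 0.0012/104 = 1.15×10^-5
Swamee-Jain: f = 0.01916
h_f = f(L/D)V²/(2g) = 0.01916·(490/0.104)·0.7087²/(2·9.81) = 2.310 m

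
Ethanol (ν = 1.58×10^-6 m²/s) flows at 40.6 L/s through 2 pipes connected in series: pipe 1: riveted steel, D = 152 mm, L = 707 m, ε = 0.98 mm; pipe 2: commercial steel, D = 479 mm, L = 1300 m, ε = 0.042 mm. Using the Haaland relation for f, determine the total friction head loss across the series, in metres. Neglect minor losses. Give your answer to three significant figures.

H ≈ 39.6 m

Pipe 1: V = 2.237 m/s, Re = 2.15×10^5, ε/D = 0.00645, f = 0.03325, h_1 = f(L/D)V²/2g = 39.47 m
Pipe 2: V = 0.2253 m/s, Re = 6.83×10^4, ε/D = 8.77×10^-5, f = 0.01963, h_2 = f(L/D)V²/2g = 0.1378 m
Series → Q common, losses add: H = Σh = 39.60 m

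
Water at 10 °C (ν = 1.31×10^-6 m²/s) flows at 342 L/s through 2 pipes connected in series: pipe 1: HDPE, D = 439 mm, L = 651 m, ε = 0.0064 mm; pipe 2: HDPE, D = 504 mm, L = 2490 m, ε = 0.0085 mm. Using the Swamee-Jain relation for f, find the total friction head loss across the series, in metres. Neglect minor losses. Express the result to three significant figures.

Pipe 1: V = 2.259 m/s, Re = 7.57×10^5, ε/D = 1.46×10^-5, f = 0.01247, h_1 = f(L/D)V²/2g = 4.811 m
Pipe 2: V = 1.714 m/s, Re = 6.60×10^5, ε/D = 1.69×10^-5, f = 0.01278, h_2 = f(L/D)V²/2g = 9.458 m
Series → Q common, losses add: H = Σh = 14.27 m

H ≈ 14.3 m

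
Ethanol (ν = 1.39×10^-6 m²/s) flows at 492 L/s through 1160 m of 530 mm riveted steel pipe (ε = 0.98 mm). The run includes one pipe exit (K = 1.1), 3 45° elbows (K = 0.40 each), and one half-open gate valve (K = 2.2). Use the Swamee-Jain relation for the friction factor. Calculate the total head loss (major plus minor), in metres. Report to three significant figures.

V = 4Q/(πD²) = 2.230 m/s; V²/2g = 0.2535 m
Re = 8.50×10^5, ε/D = 0.00185 → f = 0.02325 (Swamee-Jain)
Major: h_f = f(L/D)·V²/2g = 0.02325·2189·0.2535 = 12.90 m
Minor: ΣK = 4.50; h_m = ΣK·V²/2g = 1.141 m
Total H_L = 12.90 + 1.141 = 14.04 m

H_L ≈ 14.0 m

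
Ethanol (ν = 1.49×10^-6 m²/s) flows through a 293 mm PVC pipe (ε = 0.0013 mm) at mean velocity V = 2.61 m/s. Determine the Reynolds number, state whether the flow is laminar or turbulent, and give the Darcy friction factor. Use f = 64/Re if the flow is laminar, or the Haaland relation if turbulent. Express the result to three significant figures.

Re = VD/ν = 2.610·0.293/1.49×10^-6 = 5.13×10^5
Re > 4000 → turbulent; ε/D = 4.44×10^-6
Haaland: f = 0.01305

Re ≈ 5.13×10^5; turbulent; f ≈ 0.0131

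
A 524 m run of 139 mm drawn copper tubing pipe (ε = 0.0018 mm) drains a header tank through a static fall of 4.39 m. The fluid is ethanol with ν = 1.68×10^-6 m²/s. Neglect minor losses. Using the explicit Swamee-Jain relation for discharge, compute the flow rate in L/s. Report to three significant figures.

Swamee-Jain (Type II): Q = -0.965·√(gD⁵h_f/L)·ln[ε/(3.7D) + √(3.17ν²L/(gD³h_f))]
√(gD⁵h_f/L) = √(9.81·0.139⁵·4.39/524) = 0.002065
ε/(3.7D) = 3.50×10^-6; √(3.17ν²L/(gD³h_f)) = 2.01×10^-4
Q = -0.965·0.002065·ln(2.048×10^-4) = 0.01693 m³/s
Check: V = 1.12 m/s, Re = 9.23×10^4, f = 0.01824, h_f = 4.36 m ≈ 4.39 m ✓

Q ≈ 16.9 L/s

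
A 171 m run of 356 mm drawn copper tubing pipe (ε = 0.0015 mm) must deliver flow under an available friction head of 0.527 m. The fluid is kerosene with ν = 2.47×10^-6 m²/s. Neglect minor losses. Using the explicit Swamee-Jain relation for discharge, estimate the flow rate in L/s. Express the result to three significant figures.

Q ≈ 115 L/s

Swamee-Jain (Type II): Q = -0.965·√(gD⁵h_f/L)·ln[ε/(3.7D) + √(3.17ν²L/(gD³h_f))]
√(gD⁵h_f/L) = √(9.81·0.356⁵·0.527/171) = 0.01315
ε/(3.7D) = 1.14×10^-6; √(3.17ν²L/(gD³h_f)) = 1.19×10^-4
Q = -0.965·0.01315·ln(1.202×10^-4) = 0.1145 m³/s
Check: V = 1.15 m/s, Re = 1.66×10^5, f = 0.01615, h_f = 0.523 m ≈ 0.527 m ✓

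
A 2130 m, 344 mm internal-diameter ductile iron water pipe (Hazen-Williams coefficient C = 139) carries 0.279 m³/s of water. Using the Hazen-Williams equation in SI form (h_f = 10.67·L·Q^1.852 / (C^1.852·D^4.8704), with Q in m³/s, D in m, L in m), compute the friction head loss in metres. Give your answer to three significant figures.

h_f ≈ 41.5 m

h_f = 10.67·2130·0.279^1.852 / (139^1.852·0.344^4.8704) = 41.50 m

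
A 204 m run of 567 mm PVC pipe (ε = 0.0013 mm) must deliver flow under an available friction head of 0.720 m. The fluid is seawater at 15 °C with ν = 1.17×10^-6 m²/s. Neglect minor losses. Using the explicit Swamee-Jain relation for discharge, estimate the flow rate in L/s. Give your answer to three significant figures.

Swamee-Jain (Type II): Q = -0.965·√(gD⁵h_f/L)·ln[ε/(3.7D) + √(3.17ν²L/(gD³h_f))]
√(gD⁵h_f/L) = √(9.81·0.567⁵·0.720/204) = 0.04504
ε/(3.7D) = 6.20×10^-7; √(3.17ν²L/(gD³h_f)) = 2.62×10^-5
Q = -0.965·0.04504·ln(2.684×10^-5) = 0.4575 m³/s
Check: V = 1.81 m/s, Re = 8.78×10^5, f = 0.01192, h_f = 0.718 m ≈ 0.720 m ✓

Q ≈ 458 L/s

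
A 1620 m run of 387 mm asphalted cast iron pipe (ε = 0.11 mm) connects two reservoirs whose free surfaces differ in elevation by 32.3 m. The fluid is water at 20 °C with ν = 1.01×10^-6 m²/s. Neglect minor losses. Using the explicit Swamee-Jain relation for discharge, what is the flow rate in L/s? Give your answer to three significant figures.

Swamee-Jain (Type II): Q = -0.965·√(gD⁵h_f/L)·ln[ε/(3.7D) + √(3.17ν²L/(gD³h_f))]
√(gD⁵h_f/L) = √(9.81·0.387⁵·32.3/1620) = 0.04121
ε/(3.7D) = 7.68×10^-5; √(3.17ν²L/(gD³h_f)) = 1.69×10^-5
Q = -0.965·0.04121·ln(9.371×10^-5) = 0.3688 m³/s
Check: V = 3.14 m/s, Re = 1.20×10^6, f = 0.01549, h_f = 32.5 m ≈ 32.3 m ✓

Q ≈ 369 L/s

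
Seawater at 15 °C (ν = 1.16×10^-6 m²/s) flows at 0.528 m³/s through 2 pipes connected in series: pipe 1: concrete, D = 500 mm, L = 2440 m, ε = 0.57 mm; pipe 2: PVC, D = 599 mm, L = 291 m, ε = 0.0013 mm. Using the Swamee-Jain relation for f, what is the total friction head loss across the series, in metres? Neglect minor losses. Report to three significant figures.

H ≈ 38.1 m

Pipe 1: V = 2.689 m/s, Re = 1.16×10^6, ε/D = 0.00114, f = 0.02060, h_1 = f(L/D)V²/2g = 37.04 m
Pipe 2: V = 1.874 m/s, Re = 9.68×10^5, ε/D = 2.17×10^-6, f = 0.01173, h_2 = f(L/D)V²/2g = 1.019 m
Series → Q common, losses add: H = Σh = 38.06 m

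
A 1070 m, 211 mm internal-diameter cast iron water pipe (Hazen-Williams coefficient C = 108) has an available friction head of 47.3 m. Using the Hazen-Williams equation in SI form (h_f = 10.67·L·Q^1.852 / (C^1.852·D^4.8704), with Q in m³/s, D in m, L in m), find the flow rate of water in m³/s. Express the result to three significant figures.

Q ≈ 0.0933 m³/s

Rearranging: Q = [h_f·C^1.852·D^4.8704 / (10.67·L)]^(1/1.852)
Q = [47.3·108^1.852·0.211^4.8704 / (10.67·1070)]^0.540 = 0.09330 m³/s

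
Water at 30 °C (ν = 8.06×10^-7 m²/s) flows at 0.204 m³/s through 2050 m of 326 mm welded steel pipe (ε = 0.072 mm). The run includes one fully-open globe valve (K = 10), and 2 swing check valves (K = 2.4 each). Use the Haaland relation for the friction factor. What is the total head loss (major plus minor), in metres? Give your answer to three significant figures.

V = 4Q/(πD²) = 2.444 m/s; V²/2g = 0.3044 m
Re = 9.89×10^5, ε/D = 2.21×10^-4 → f = 0.01483 (Haaland)
Major: h_f = f(L/D)·V²/2g = 0.01483·6288·0.3044 = 28.40 m
Minor: ΣK = 14.8; h_m = ΣK·V²/2g = 4.506 m
Total H_L = 28.40 + 4.506 = 32.91 m

H_L ≈ 32.9 m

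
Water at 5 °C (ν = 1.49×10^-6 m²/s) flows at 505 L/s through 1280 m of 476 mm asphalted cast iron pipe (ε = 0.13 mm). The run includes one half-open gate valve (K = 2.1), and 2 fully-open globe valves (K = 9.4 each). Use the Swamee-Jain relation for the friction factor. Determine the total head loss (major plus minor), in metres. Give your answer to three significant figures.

H_L ≈ 25.8 m

V = 4Q/(πD²) = 2.838 m/s; V²/2g = 0.4105 m
Re = 9.07×10^5, ε/D = 2.73×10^-4 → f = 0.01558 (Swamee-Jain)
Major: h_f = f(L/D)·V²/2g = 0.01558·2689·0.4105 = 17.20 m
Minor: ΣK = 20.9; h_m = ΣK·V²/2g = 8.579 m
Total H_L = 17.20 + 8.579 = 25.78 m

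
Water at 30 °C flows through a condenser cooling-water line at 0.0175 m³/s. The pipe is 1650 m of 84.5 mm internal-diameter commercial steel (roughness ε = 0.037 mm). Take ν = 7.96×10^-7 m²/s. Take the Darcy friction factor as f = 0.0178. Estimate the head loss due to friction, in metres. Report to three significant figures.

h_f ≈ 173 m

V = 4Q/(πD²) = 4·0.0175/(π·0.0845²) = 3.121 m/s
h_f = f(L/D)V²/(2g) = 0.01780·(1650/0.0845)·3.121²/(2·9.81) = 172.5 m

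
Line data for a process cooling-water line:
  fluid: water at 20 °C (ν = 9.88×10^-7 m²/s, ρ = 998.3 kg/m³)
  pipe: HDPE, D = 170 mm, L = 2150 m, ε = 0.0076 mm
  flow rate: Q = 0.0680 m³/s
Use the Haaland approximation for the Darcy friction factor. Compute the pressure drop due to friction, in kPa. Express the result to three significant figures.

Δp ≈ 768 kPa

V = 4Q/(πD²) = 4·0.0680/(π·0.170²) = 2.996 m/s
Re = VD/ν = 2.996·0.170/9.88×10^-7 = 5.15×10^5 → turbulent
ε/D = 0.0076/170 = 4.47×10^-5
Haaland: f = 0.01355
h_f = f(L/D)V²/(2g) = 0.01355·(2150/0.170)·2.996²/(2·9.81) = 78.38 m
Δp = ρg·h_f = 998.3·9.81·78.38 = 767.6 kPa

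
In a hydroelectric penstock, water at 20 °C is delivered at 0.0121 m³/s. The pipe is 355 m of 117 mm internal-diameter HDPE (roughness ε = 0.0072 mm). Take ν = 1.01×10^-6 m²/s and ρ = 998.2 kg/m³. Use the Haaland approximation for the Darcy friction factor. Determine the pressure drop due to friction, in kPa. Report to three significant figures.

Δp ≈ 33.0 kPa

V = 4Q/(πD²) = 4·0.0121/(π·0.117²) = 1.125 m/s
Re = VD/ν = 1.125·0.117/1.01×10^-6 = 1.30×10^5 → turbulent
ε/D = 0.0072/117 = 6.15×10^-5
Haaland: f = 0.01719
h_f = f(L/D)V²/(2g) = 0.01719·(355/0.117)·1.125²/(2·9.81) = 3.367 m
Δp = ρg·h_f = 998.2·9.81·3.367 = 32.97 kPa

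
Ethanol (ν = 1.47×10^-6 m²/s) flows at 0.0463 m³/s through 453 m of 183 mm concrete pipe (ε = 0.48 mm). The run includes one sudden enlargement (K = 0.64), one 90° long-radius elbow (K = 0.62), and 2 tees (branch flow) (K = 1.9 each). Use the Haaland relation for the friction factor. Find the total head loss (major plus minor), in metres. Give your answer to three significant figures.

V = 4Q/(πD²) = 1.760 m/s; V²/2g = 0.1579 m
Re = 2.19×10^5, ε/D = 0.00262 → f = 0.02586 (Haaland)
Major: h_f = f(L/D)·V²/2g = 0.02586·2475·0.1579 = 10.11 m
Minor: ΣK = 5.06; h_m = ΣK·V²/2g = 0.7992 m
Total H_L = 10.11 + 0.7992 = 10.91 m

H_L ≈ 10.9 m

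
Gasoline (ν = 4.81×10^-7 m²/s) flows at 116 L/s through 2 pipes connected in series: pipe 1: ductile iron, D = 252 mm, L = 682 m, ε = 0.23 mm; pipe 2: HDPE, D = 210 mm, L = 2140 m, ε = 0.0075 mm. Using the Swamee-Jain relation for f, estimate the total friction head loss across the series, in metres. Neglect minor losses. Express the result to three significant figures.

Pipe 1: V = 2.326 m/s, Re = 1.22×10^6, ε/D = 9.13×10^-4, f = 0.01956, h_1 = f(L/D)V²/2g = 14.59 m
Pipe 2: V = 3.349 m/s, Re = 1.46×10^6, ε/D = 3.57×10^-5, f = 0.01188, h_2 = f(L/D)V²/2g = 69.22 m
Series → Q common, losses add: H = Σh = 83.81 m

H ≈ 83.8 m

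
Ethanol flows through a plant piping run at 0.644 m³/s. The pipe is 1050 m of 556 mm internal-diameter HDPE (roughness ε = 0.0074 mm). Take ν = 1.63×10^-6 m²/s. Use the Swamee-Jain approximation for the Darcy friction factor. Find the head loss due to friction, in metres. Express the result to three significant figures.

h_f ≈ 8.20 m

V = 4Q/(πD²) = 4·0.644/(π·0.556²) = 2.652 m/s
Re = VD/ν = 2.652·0.556/1.63×10^-6 = 9.05×10^5 → turbulent
ε/D = 0.0074/556 = 1.33×10^-5
Swamee-Jain: f = 0.01211
h_f = f(L/D)V²/(2g) = 0.01211·(1050/0.556)·2.652²/(2·9.81) = 8.201 m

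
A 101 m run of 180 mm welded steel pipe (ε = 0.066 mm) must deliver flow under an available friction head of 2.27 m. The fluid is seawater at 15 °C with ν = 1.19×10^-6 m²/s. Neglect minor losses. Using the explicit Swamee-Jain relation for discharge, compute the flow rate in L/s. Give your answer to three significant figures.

Q ≈ 54.5 L/s

Swamee-Jain (Type II): Q = -0.965·√(gD⁵h_f/L)·ln[ε/(3.7D) + √(3.17ν²L/(gD³h_f))]
√(gD⁵h_f/L) = √(9.81·0.180⁵·2.27/101) = 0.006455
ε/(3.7D) = 9.91×10^-5; √(3.17ν²L/(gD³h_f)) = 5.91×10^-5
Q = -0.965·0.006455·ln(1.582×10^-4) = 0.05451 m³/s
Check: V = 2.14 m/s, Re = 3.24×10^5, f = 0.01740, h_f = 2.28 m ≈ 2.27 m ✓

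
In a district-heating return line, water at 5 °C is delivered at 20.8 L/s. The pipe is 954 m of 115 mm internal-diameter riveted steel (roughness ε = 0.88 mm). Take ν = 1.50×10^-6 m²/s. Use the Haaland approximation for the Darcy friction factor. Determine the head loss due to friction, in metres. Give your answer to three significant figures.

h_f ≈ 59.7 m

V = 4Q/(πD²) = 4·0.0208/(π·0.115²) = 2.003 m/s
Re = VD/ν = 2.003·0.115/1.50×10^-6 = 1.54×10^5 → turbulent
ε/D = 0.88/115 = 0.00765
Haaland: f = 0.03519
h_f = f(L/D)V²/(2g) = 0.03519·(954/0.115)·2.003²/(2·9.81) = 59.67 m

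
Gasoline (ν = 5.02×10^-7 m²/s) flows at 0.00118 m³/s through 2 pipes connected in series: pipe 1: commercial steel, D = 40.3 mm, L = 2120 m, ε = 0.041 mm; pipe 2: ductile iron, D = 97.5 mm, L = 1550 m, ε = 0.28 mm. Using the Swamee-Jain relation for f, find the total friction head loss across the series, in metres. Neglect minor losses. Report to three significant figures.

Pipe 1: V = 0.9251 m/s, Re = 7.43×10^4, ε/D = 0.00102, f = 0.02309, h_1 = f(L/D)V²/2g = 52.98 m
Pipe 2: V = 0.1580 m/s, Re = 3.07×10^4, ε/D = 0.00287, f = 0.03003, h_2 = f(L/D)V²/2g = 0.6077 m
Series → Q common, losses add: H = Σh = 53.59 m

H ≈ 53.6 m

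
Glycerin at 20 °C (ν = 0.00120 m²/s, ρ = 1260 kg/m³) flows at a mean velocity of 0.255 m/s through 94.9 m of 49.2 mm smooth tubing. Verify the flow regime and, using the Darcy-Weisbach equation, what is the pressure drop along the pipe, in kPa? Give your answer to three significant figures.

Δp ≈ 484 kPa

Re = VD/ν = 0.255·0.04920/0.00120 = 10.5 → laminar (Re < 2300)
f = 64/Re = 6.121
h_f = f(L/D)V²/(2g) = 6.121·(94.9/0.04920)·0.255²/(2·9.81) = 39.13 m
Δp = ρg·h_f = 1260·9.81·39.13 = 483.7 kPa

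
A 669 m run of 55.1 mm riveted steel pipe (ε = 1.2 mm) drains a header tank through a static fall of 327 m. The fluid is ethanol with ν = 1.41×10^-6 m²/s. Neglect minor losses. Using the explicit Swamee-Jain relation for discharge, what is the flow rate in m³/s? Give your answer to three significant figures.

Q ≈ 0.00771 m³/s

Swamee-Jain (Type II): Q = -0.965·√(gD⁵h_f/L)·ln[ε/(3.7D) + √(3.17ν²L/(gD³h_f))]
√(gD⁵h_f/L) = √(9.81·0.0551⁵·327/669) = 0.001561
ε/(3.7D) = 0.00589; √(3.17ν²L/(gD³h_f)) = 8.86×10^-5
Q = -0.965·0.001561·ln(0.005975) = 0.007711 m³/s
Check: V = 3.23 m/s, Re = 1.26×10^5, f = 0.05075, h_f = 328 m ≈ 327 m ✓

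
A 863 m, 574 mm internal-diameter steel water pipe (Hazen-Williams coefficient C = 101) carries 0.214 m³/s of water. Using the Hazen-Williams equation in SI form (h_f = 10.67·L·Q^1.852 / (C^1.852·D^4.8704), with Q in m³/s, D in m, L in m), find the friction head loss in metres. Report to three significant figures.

h_f ≈ 1.54 m

h_f = 10.67·863·0.214^1.852 / (101^1.852·0.574^4.8704) = 1.536 m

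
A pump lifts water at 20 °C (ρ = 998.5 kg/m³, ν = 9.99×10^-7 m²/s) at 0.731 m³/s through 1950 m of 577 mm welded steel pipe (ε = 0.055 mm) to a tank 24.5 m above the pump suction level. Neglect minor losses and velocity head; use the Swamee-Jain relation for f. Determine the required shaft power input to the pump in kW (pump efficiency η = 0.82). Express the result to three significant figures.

V = 4Q/(πD²) = 2.796 m/s; Re = 1.61×10^6; ε/D = 9.53×10^-5; f = 0.01296
h_f = f(L/D)V²/2g = 17.45 m
Total head H = z + h_f = 24.5 + 17.45 = 41.95 m
P_hyd = ρgQH = 998.5·9.81·0.731·41.95 = 300.4 kW
P_shaft = P_hyd/η = 300.4/0.82 = 366.3 kW

P_shaft ≈ 366 kW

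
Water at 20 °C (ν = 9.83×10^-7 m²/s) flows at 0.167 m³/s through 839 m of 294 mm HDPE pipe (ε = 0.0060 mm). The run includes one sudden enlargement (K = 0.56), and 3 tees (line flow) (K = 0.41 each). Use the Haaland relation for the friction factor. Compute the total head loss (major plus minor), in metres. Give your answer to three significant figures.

V = 4Q/(πD²) = 2.460 m/s; V²/2g = 0.3084 m
Re = 7.36×10^5, ε/D = 2.04×10^-5 → f = 0.01252 (Haaland)
Major: h_f = f(L/D)·V²/2g = 0.01252·2854·0.3084 = 11.02 m
Minor: ΣK = 1.79; h_m = ΣK·V²/2g = 0.5521 m
Total H_L = 11.02 + 0.5521 = 11.57 m

H_L ≈ 11.6 m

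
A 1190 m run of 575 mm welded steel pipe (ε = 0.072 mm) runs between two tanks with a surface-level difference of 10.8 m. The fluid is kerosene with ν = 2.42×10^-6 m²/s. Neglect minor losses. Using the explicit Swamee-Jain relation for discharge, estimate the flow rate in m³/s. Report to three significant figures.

Swamee-Jain (Type II): Q = -0.965·√(gD⁵h_f/L)·ln[ε/(3.7D) + √(3.17ν²L/(gD³h_f))]
√(gD⁵h_f/L) = √(9.81·0.575⁵·10.8/1190) = 0.07481
ε/(3.7D) = 3.38×10^-5; √(3.17ν²L/(gD³h_f)) = 3.31×10^-5
Q = -0.965·0.07481·ln(6.696×10^-5) = 0.6938 m³/s
Check: V = 2.67 m/s, Re = 6.35×10^5, f = 0.01440, h_f = 10.8 m ≈ 10.8 m ✓

Q ≈ 0.694 m³/s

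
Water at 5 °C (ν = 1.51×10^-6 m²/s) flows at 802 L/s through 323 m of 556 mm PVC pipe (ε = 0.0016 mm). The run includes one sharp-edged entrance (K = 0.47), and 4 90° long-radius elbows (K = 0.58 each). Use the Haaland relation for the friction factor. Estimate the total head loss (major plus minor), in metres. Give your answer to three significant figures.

H_L ≈ 5.19 m

V = 4Q/(πD²) = 3.303 m/s; V²/2g = 0.5561 m
Re = 1.22×10^6, ε/D = 2.88×10^-6 → f = 0.01127 (Haaland)
Major: h_f = f(L/D)·V²/2g = 0.01127·580.9·0.5561 = 3.640 m
Minor: ΣK = 2.79; h_m = ΣK·V²/2g = 1.552 m
Total H_L = 3.640 + 1.552 = 5.192 m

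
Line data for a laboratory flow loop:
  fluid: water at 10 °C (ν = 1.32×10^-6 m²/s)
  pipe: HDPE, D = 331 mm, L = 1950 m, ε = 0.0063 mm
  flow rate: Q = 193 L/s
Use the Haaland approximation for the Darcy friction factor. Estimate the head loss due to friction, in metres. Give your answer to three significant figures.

h_f ≈ 19.7 m

V = 4Q/(πD²) = 4·0.193/(π·0.331²) = 2.243 m/s
Re = VD/ν = 2.243·0.331/1.32×10^-6 = 5.62×10^5 → turbulent
ε/D = 0.0063/331 = 1.90×10^-5
Haaland: f = 0.01304
h_f = f(L/D)V²/(2g) = 0.01304·(1950/0.331)·2.243²/(2·9.81) = 19.69 m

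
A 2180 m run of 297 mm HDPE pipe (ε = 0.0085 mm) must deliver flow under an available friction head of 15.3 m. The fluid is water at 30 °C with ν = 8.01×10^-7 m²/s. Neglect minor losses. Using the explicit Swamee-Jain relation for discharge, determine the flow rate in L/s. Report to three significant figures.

Q ≈ 123 L/s

Swamee-Jain (Type II): Q = -0.965·√(gD⁵h_f/L)·ln[ε/(3.7D) + √(3.17ν²L/(gD³h_f))]
√(gD⁵h_f/L) = √(9.81·0.297⁵·15.3/2180) = 0.01261
ε/(3.7D) = 7.74×10^-6; √(3.17ν²L/(gD³h_f)) = 3.36×10^-5
Q = -0.965·0.01261·ln(4.131×10^-5) = 0.1229 m³/s
Check: V = 1.77 m/s, Re = 6.58×10^5, f = 0.01299, h_f = 15.3 m ≈ 15.3 m ✓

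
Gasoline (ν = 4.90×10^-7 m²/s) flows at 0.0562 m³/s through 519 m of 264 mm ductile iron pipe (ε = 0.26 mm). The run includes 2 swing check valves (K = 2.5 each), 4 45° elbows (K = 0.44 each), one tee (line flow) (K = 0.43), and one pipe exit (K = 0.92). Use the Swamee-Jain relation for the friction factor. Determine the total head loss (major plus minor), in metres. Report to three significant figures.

H_L ≈ 2.57 m

V = 4Q/(πD²) = 1.027 m/s; V²/2g = 0.05373 m
Re = 5.53×10^5, ε/D = 9.85×10^-4 → f = 0.02023 (Swamee-Jain)
Major: h_f = f(L/D)·V²/2g = 0.02023·1966·0.05373 = 2.136 m
Minor: ΣK = 8.11; h_m = ΣK·V²/2g = 0.4357 m
Total H_L = 2.136 + 0.4357 = 2.572 m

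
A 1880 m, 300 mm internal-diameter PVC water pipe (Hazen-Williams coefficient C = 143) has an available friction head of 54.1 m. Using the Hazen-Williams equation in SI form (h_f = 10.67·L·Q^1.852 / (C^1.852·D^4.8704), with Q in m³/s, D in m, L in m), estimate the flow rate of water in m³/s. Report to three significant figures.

Rearranging: Q = [h_f·C^1.852·D^4.8704 / (10.67·L)]^(1/1.852)
Q = [54.1·143^1.852·0.300^4.8704 / (10.67·1880)]^0.540 = 0.2472 m³/s

Q ≈ 0.247 m³/s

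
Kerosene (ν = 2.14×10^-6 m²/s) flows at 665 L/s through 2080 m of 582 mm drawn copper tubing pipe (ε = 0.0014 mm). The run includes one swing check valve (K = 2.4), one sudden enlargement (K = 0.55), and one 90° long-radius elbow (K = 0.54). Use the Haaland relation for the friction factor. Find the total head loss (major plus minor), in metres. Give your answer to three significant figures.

H_L ≈ 15.2 m

V = 4Q/(πD²) = 2.500 m/s; V²/2g = 0.3185 m
Re = 6.80×10^5, ε/D = 2.41×10^-6 → f = 0.01241 (Haaland)
Major: h_f = f(L/D)·V²/2g = 0.01241·3574·0.3185 = 14.12 m
Minor: ΣK = 3.49; h_m = ΣK·V²/2g = 1.111 m
Total H_L = 14.12 + 1.111 = 15.23 m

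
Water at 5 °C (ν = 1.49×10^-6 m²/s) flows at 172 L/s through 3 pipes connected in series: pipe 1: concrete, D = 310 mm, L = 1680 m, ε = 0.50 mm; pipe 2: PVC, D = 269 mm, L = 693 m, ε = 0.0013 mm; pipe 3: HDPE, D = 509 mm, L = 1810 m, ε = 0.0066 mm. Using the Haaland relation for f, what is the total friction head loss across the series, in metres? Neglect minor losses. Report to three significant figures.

H ≈ 49.8 m

Pipe 1: V = 2.279 m/s, Re = 4.74×10^5, ε/D = 0.00161, f = 0.02257, h_1 = f(L/D)V²/2g = 32.38 m
Pipe 2: V = 3.026 m/s, Re = 5.46×10^5, ε/D = 4.83×10^-6, f = 0.01291, h_2 = f(L/D)V²/2g = 15.53 m
Pipe 3: V = 0.8453 m/s, Re = 2.89×10^5, ε/D = 1.30×10^-5, f = 0.01455, h_3 = f(L/D)V²/2g = 1.884 m
Series → Q common, losses add: H = Σh = 49.80 m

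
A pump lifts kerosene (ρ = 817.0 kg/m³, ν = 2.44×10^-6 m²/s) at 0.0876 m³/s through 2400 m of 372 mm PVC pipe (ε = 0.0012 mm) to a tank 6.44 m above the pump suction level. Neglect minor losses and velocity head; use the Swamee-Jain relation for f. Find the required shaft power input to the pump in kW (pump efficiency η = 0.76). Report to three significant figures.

P_shaft ≈ 9.33 kW

V = 4Q/(πD²) = 0.8060 m/s; Re = 1.23×10^5; ε/D = 3.23×10^-6; f = 0.01714
h_f = f(L/D)V²/2g = 3.661 m
Total head H = z + h_f = 6.44 + 3.661 = 10.10 m
P_hyd = ρgQH = 817.0·9.81·0.0876·10.10 = 7.092 kW
P_shaft = P_hyd/η = 7.092/0.76 = 9.332 kW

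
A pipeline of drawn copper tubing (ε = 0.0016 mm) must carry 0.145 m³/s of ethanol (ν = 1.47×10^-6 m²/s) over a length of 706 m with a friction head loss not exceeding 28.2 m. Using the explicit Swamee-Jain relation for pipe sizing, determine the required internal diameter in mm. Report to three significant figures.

Swamee-Jain (Type III): D = 0.66·[ε^1.25·(LQ²/(gh_f))^4.75 + ν·Q^9.4·(L/(gh_f))^5.2]^0.04
LQ²/(gh_f) = 0.05366; L/(gh_f) = 2.552
Term 1 = ε^1.25·(…)^4.75 = 5.26×10^-14; Term 2 = ν·Q^9.4·(…)^5.2 = 2.51×10^-12
D = 0.66·(5.26×10^-14 + 2.51×10^-12)^0.04 = 0.2269 m = 227 mm
Check: V = 3.58 m/s, Re = 5.53×10^5, f = 0.01298, h_f = 26.4 m ≈ 28.2 m ✓

D ≈ 227 mm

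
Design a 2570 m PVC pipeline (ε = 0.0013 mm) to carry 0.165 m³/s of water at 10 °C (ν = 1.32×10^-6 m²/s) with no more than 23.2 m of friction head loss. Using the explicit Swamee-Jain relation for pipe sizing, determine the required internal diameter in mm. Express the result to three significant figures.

Swamee-Jain (Type III): D = 0.66·[ε^1.25·(LQ²/(gh_f))^4.75 + ν·Q^9.4·(L/(gh_f))^5.2]^0.04
LQ²/(gh_f) = 0.3074; L/(gh_f) = 11.29
Term 1 = ε^1.25·(…)^4.75 = 1.62×10^-10; Term 2 = ν·Q^9.4·(…)^5.2 = 1.74×10^-8
D = 0.66·(1.62×10^-10 + 1.74×10^-8)^0.04 = 0.3231 m = 323 mm
Check: V = 2.01 m/s, Re = 4.93×10^5, f = 0.01319, h_f = 21.7 m ≈ 23.2 m ✓

D ≈ 323 mm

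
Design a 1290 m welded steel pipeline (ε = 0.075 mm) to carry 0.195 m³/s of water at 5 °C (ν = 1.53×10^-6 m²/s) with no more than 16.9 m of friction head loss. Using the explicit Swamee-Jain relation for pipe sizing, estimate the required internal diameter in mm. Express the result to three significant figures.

Swamee-Jain (Type III): D = 0.66·[ε^1.25·(LQ²/(gh_f))^4.75 + ν·Q^9.4·(L/(gh_f))^5.2]^0.04
LQ²/(gh_f) = 0.2959; L/(gh_f) = 7.781
Term 1 = ε^1.25·(…)^4.75 = 2.15×10^-8; Term 2 = ν·Q^9.4·(…)^5.2 = 1.39×10^-8
D = 0.66·(2.15×10^-8 + 1.39×10^-8)^0.04 = 0.3323 m = 332 mm
Check: V = 2.25 m/s, Re = 4.88×10^5, f = 0.01578, h_f = 15.8 m ≈ 16.9 m ✓

D ≈ 332 mm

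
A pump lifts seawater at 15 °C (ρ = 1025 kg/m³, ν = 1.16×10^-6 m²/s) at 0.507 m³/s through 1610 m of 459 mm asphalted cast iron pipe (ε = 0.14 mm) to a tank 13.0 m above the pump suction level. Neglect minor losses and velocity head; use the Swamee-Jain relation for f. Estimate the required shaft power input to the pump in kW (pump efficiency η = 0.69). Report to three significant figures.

P_shaft ≈ 291 kW

V = 4Q/(πD²) = 3.064 m/s; Re = 1.21×10^6; ε/D = 3.05×10^-4; f = 0.01568
h_f = f(L/D)V²/2g = 26.32 m
Total head H = z + h_f = 13.0 + 26.32 = 39.32 m
P_hyd = ρgQH = 1025·9.81·0.507·39.32 = 200.4 kW
P_shaft = P_hyd/η = 200.4/0.69 = 290.5 kW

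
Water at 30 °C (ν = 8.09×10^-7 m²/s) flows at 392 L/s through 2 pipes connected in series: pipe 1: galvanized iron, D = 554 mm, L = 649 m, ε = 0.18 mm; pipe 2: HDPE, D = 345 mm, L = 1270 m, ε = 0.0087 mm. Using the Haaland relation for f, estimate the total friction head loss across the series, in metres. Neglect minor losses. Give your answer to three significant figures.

Pipe 1: V = 1.626 m/s, Re = 1.11×10^6, ε/D = 3.25×10^-4, f = 0.01577, h_1 = f(L/D)V²/2g = 2.490 m
Pipe 2: V = 4.193 m/s, Re = 1.79×10^6, ε/D = 2.52×10^-5, f = 0.01122, h_2 = f(L/D)V²/2g = 37.03 m
Series → Q common, losses add: H = Σh = 39.52 m

H ≈ 39.5 m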